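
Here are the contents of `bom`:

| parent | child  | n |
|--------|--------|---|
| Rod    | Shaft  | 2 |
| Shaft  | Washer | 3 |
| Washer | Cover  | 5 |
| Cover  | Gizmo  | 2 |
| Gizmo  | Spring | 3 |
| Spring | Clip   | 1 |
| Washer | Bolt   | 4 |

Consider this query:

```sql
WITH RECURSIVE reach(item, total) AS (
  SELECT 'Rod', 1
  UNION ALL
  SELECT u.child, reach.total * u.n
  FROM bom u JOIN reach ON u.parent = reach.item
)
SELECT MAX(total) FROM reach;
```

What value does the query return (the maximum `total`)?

Base: (Rod, total=1).
Iteration 1: components of {Rod} -> Shaft = 1*2 = 2.
Iteration 2: components of {Shaft} -> Washer = 2*3 = 6.
Iteration 3: components of {Washer} -> Bolt = 6*4 = 24, Cover = 6*5 = 30.
Iteration 4: components of {Bolt,Cover} -> Gizmo = 30*2 = 60.
Iteration 5: components of {Gizmo} -> Spring = 60*3 = 180.
Iteration 6: components of {Spring} -> Clip = 180*1 = 180.
Iteration 7: no further components; recursion stops.
total values: 1, 2, 6, 30, 24, 60, 180, 180; the maximum is 180.

180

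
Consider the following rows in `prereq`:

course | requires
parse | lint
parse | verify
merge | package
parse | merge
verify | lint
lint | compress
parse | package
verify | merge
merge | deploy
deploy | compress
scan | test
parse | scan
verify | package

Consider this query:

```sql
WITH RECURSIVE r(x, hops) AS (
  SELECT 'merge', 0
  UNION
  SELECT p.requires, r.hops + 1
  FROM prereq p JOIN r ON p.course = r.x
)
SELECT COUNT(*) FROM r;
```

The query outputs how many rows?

4

Base: (merge, hops=0).
Iteration 1: edges from {merge} -> (deploy, hops=1), (package, hops=1).
Iteration 2: edges from {deploy,package} -> (compress, hops=2).
Iteration 3: no outgoing edges from {compress}; recursion stops.
Total rows emitted: 4.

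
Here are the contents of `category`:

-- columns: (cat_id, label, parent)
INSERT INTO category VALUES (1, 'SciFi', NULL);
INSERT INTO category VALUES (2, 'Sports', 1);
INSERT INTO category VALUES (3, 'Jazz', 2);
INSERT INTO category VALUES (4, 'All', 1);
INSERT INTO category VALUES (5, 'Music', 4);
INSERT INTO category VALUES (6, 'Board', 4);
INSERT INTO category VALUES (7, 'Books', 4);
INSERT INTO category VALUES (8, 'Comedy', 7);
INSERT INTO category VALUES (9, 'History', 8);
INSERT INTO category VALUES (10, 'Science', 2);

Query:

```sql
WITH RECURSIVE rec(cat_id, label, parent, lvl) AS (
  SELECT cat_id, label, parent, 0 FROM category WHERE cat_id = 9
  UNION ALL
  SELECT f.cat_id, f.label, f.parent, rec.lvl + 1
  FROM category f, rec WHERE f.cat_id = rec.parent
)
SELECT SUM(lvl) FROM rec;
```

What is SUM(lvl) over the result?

Base: cat_id=9 (History), parent=8, lvl 0.
Iteration 1: join on cat_id=8 -> Comedy (id 8, parent=7, lvl 1).
Iteration 2: join on cat_id=7 -> Books (id 7, parent=4, lvl 2).
Iteration 3: join on cat_id=4 -> All (id 4, parent=1, lvl 3).
Iteration 4: join on cat_id=1 -> SciFi (id 1, parent=NULL, lvl 4).
Iteration 5: parent is NULL; no match; recursion stops.
SUM(lvl) = 0 + 1 + 2 + 3 + 4 = 10.

10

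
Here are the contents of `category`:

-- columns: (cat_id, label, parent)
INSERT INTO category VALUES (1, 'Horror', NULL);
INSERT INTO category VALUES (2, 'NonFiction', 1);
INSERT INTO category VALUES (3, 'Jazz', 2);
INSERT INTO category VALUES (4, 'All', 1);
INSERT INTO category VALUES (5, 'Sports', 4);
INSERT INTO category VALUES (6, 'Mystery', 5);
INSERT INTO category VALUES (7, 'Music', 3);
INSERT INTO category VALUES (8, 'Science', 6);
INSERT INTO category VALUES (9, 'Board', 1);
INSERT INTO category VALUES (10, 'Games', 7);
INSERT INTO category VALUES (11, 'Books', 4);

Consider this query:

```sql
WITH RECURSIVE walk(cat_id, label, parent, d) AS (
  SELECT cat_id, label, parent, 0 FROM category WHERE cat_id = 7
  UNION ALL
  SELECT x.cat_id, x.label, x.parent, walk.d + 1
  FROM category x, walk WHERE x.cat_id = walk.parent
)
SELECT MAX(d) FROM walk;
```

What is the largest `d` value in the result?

3

Base: cat_id=7 (Music), parent=3, d 0.
Iteration 1: join on cat_id=3 -> Jazz (id 3, parent=2, d 1).
Iteration 2: join on cat_id=2 -> NonFiction (id 2, parent=1, d 2).
Iteration 3: join on cat_id=1 -> Horror (id 1, parent=NULL, d 3).
Iteration 4: parent is NULL; no match; recursion stops.
d values: 0, 1, 2, 3; the maximum is 3.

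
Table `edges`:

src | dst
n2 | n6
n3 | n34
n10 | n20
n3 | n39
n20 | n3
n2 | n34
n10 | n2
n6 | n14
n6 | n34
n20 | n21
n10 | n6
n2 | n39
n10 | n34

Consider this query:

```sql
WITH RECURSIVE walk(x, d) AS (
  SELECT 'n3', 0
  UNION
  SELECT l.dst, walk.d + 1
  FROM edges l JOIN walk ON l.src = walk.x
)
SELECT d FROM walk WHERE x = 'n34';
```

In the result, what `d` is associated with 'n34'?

Base: (n3, d=0).
Iteration 1: edges from {n3} -> (n34, d=1), (n39, d=1).
Iteration 2: no outgoing edges from {n34,n39}; recursion stops.

1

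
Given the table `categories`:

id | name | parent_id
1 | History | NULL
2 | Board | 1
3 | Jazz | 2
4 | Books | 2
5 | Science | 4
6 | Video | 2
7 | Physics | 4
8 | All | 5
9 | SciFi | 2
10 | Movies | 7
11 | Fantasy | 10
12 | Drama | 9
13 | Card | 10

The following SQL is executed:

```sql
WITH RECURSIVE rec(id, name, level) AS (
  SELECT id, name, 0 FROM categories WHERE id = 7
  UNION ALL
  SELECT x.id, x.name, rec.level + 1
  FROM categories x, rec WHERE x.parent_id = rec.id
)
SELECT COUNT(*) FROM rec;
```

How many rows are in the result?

4

Base: id=7 (Physics) at level 0.
Iteration 1: rows with parent_id in {7} -> Movies (id 10, level 1).
Iteration 2: rows with parent_id in {10} -> Fantasy (id 11, level 2), Card (id 13, level 2).
Iteration 3: no rows with parent_id in {11,13}; recursion stops.
Total rows emitted: 4.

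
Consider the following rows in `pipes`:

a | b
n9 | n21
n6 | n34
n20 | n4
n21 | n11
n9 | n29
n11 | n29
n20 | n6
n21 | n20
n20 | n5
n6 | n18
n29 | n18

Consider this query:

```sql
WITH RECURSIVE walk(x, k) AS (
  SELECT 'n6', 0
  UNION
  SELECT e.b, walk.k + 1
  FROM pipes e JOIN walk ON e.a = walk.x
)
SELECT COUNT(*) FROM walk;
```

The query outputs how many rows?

Base: (n6, k=0).
Iteration 1: edges from {n6} -> (n18, k=1), (n34, k=1).
Iteration 2: no outgoing edges from {n18,n34}; recursion stops.
Total rows emitted: 3.

3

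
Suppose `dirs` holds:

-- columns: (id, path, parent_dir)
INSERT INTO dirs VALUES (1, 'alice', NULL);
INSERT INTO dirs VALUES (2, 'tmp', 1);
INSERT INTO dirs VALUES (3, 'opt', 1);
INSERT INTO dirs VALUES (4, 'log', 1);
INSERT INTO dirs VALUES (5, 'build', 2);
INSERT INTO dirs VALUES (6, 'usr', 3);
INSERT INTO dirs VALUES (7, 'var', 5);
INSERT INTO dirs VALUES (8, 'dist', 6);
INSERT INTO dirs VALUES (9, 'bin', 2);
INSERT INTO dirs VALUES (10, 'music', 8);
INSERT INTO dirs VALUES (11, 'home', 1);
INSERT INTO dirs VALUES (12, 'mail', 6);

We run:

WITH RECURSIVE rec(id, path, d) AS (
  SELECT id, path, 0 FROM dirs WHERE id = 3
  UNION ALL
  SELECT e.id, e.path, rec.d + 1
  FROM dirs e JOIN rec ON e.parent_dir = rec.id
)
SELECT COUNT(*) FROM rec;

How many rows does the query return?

Base: id=3 (opt) at d 0.
Iteration 1: rows with parent_dir in {3} -> usr (id 6, d 1).
Iteration 2: rows with parent_dir in {6} -> dist (id 8, d 2), mail (id 12, d 2).
Iteration 3: rows with parent_dir in {8,12} -> music (id 10, d 3).
Iteration 4: no rows with parent_dir in {10}; recursion stops.
Total rows emitted: 5.

5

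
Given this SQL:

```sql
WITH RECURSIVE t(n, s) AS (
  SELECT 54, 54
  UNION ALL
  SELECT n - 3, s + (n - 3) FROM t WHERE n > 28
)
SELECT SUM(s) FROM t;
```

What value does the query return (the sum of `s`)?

2475

Base: n=54, s=54.
Iteration 1: 54 > 28 holds -> n = 54 - 3 = 51, s = 54 + 51 = 105.
Iteration 2: 51 > 28 holds -> n = 51 - 3 = 48, s = 105 + 48 = 153.
Iteration 3: 48 > 28 holds -> n = 48 - 3 = 45, s = 153 + 45 = 198.
Iteration 4: 45 > 28 holds -> n = 45 - 3 = 42, s = 198 + 42 = 240.
Iteration 5: 42 > 28 holds -> n = 42 - 3 = 39, s = 240 + 39 = 279.
Iteration 6: 39 > 28 holds -> n = 39 - 3 = 36, s = 279 + 36 = 315.
Iteration 7: 36 > 28 holds -> n = 36 - 3 = 33, s = 315 + 33 = 348.
Iteration 8: 33 > 28 holds -> n = 33 - 3 = 30, s = 348 + 30 = 378.
Iteration 9: 30 > 28 holds -> n = 30 - 3 = 27, s = 378 + 27 = 405.
Iteration 10: 27 > 28 fails; recursion stops.
SUM(s) = 54 + 105 + 153 + 198 + 240 + 279 + 315 + 348 + 378 + 405 = 2475.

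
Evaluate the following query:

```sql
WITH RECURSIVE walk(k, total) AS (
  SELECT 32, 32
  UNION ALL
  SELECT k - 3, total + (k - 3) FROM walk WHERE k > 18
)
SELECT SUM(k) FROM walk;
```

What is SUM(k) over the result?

147

Base: k=32, total=32.
Iteration 1: 32 > 18 holds -> k = 32 - 3 = 29, total = 32 + 29 = 61.
Iteration 2: 29 > 18 holds -> k = 29 - 3 = 26, total = 61 + 26 = 87.
Iteration 3: 26 > 18 holds -> k = 26 - 3 = 23, total = 87 + 23 = 110.
Iteration 4: 23 > 18 holds -> k = 23 - 3 = 20, total = 110 + 20 = 130.
Iteration 5: 20 > 18 holds -> k = 20 - 3 = 17, total = 130 + 17 = 147.
Iteration 6: 17 > 18 fails; recursion stops.
SUM(k) = 32 + 29 + 26 + 23 + 20 + 17 = 147.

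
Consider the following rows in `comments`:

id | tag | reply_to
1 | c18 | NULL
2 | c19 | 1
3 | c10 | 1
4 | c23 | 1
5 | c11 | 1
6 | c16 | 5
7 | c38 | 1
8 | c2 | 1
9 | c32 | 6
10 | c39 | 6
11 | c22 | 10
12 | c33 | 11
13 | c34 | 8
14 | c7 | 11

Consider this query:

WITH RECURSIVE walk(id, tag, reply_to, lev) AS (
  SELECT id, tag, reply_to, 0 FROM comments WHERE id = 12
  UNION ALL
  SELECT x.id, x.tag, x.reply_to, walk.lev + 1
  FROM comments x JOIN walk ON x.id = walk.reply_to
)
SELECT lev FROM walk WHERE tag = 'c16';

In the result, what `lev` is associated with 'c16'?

Base: id=12 (c33), reply_to=11, lev 0.
Iteration 1: join on id=11 -> c22 (id 11, reply_to=10, lev 1).
Iteration 2: join on id=10 -> c39 (id 10, reply_to=6, lev 2).
Iteration 3: join on id=6 -> c16 (id 6, reply_to=5, lev 3).
Iteration 4: join on id=5 -> c11 (id 5, reply_to=1, lev 4).
Iteration 5: join on id=1 -> c18 (id 1, reply_to=NULL, lev 5).
Iteration 6: reply_to is NULL; no match; recursion stops.

3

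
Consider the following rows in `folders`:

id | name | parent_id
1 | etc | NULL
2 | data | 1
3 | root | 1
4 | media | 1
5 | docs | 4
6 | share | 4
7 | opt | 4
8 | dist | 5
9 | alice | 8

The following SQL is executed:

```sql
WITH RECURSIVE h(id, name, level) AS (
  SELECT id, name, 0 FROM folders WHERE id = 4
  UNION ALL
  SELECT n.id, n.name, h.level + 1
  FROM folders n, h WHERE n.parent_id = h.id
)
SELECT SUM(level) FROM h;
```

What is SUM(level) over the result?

Base: id=4 (media) at level 0.
Iteration 1: rows with parent_id in {4} -> docs (id 5, level 1), share (id 6, level 1), opt (id 7, level 1).
Iteration 2: rows with parent_id in {5,6,7} -> dist (id 8, level 2).
Iteration 3: rows with parent_id in {8} -> alice (id 9, level 3).
Iteration 4: no rows with parent_id in {9}; recursion stops.
SUM(level) = 0 + 1 + 1 + 1 + 2 + 3 = 8.

8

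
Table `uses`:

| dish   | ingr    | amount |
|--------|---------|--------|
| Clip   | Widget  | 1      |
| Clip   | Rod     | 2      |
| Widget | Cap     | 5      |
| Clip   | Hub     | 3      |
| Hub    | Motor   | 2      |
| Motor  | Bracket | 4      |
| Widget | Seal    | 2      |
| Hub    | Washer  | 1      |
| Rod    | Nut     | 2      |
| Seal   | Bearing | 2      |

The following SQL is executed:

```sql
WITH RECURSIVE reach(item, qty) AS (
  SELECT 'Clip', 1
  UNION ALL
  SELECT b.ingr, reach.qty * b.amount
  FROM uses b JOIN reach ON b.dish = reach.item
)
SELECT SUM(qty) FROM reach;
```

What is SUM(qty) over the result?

55

Base: (Clip, qty=1).
Iteration 1: components of {Clip} -> Hub = 1*3 = 3, Rod = 1*2 = 2, Widget = 1*1 = 1.
Iteration 2: components of {Hub,Rod,Widget} -> Cap = 1*5 = 5, Motor = 3*2 = 6, Nut = 2*2 = 4, Seal = 1*2 = 2, Washer = 3*1 = 3.
Iteration 3: components of {Cap,Motor,Nut,Seal,Washer} -> Bearing = 2*2 = 4, Bracket = 6*4 = 24.
Iteration 4: no further components; recursion stops.
SUM(qty) = 1 + 1 + 2 + 3 + 5 + 2 + 4 + 6 + 3 + 4 + 24 = 55.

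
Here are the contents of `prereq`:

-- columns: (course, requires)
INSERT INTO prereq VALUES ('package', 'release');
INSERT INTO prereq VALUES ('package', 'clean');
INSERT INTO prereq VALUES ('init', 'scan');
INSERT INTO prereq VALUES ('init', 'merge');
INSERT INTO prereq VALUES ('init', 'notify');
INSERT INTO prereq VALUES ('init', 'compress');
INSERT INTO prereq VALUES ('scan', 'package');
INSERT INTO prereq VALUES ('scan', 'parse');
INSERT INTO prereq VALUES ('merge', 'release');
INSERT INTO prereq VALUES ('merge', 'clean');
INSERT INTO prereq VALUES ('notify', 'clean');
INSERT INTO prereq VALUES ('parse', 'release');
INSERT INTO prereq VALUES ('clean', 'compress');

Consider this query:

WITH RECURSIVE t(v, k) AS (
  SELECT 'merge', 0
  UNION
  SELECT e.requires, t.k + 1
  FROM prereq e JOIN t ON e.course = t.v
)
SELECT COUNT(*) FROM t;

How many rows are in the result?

4

Base: (merge, k=0).
Iteration 1: edges from {merge} -> (clean, k=1), (release, k=1).
Iteration 2: edges from {clean,release} -> (compress, k=2).
Iteration 3: no outgoing edges from {compress}; recursion stops.
Total rows emitted: 4.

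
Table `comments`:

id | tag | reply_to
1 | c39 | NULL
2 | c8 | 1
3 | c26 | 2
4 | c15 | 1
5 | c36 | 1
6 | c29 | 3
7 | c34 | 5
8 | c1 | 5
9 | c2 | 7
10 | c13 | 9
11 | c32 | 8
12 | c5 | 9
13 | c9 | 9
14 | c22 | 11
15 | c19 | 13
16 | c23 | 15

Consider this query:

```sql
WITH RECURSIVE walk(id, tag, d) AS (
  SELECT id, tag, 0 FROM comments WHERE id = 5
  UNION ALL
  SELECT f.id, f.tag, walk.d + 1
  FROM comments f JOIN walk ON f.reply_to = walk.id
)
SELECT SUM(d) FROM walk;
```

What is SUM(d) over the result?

Base: id=5 (c36) at d 0.
Iteration 1: rows with reply_to in {5} -> c34 (id 7, d 1), c1 (id 8, d 1).
Iteration 2: rows with reply_to in {7,8} -> c2 (id 9, d 2), c32 (id 11, d 2).
Iteration 3: rows with reply_to in {9,11} -> c13 (id 10, d 3), c5 (id 12, d 3), c9 (id 13, d 3), c22 (id 14, d 3).
Iteration 4: rows with reply_to in {10,12,13,14} -> c19 (id 15, d 4).
Iteration 5: rows with reply_to in {15} -> c23 (id 16, d 5).
Iteration 6: no rows with reply_to in {16}; recursion stops.
SUM(d) = 0 + 1 + 1 + 2 + 2 + 3 + 3 + 3 + 3 + 4 + 5 = 27.

27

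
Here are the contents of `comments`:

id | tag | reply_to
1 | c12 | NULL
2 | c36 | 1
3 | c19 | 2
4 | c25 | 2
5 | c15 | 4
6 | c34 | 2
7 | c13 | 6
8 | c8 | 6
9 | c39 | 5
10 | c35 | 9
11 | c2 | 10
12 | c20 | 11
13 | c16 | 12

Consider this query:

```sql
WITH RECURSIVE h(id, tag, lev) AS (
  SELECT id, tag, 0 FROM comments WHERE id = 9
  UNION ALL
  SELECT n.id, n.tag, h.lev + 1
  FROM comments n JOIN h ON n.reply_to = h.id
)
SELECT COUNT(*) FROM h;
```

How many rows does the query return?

5

Base: id=9 (c39) at lev 0.
Iteration 1: rows with reply_to in {9} -> c35 (id 10, lev 1).
Iteration 2: rows with reply_to in {10} -> c2 (id 11, lev 2).
Iteration 3: rows with reply_to in {11} -> c20 (id 12, lev 3).
Iteration 4: rows with reply_to in {12} -> c16 (id 13, lev 4).
Iteration 5: no rows with reply_to in {13}; recursion stops.
Total rows emitted: 5.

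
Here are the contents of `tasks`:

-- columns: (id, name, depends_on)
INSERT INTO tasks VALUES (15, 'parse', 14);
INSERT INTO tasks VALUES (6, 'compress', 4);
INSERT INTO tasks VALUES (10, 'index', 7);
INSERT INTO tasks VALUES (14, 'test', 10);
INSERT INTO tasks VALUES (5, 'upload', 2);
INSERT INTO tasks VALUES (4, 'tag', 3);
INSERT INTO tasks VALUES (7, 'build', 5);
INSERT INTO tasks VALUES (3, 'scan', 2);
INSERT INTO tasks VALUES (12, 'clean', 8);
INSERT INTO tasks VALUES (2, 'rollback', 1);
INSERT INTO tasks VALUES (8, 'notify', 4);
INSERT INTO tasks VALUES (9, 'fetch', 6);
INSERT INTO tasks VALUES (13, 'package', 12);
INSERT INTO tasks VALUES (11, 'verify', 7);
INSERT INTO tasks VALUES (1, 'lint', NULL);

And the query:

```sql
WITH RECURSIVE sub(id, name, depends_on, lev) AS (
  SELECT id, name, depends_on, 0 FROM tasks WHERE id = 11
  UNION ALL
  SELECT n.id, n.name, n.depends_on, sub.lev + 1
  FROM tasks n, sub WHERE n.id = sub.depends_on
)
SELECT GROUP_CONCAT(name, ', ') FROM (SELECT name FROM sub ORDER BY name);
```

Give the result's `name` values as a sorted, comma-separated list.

build, lint, rollback, upload, verify

Base: id=11 (verify), depends_on=7, lev 0.
Iteration 1: join on id=7 -> build (id 7, depends_on=5, lev 1).
Iteration 2: join on id=5 -> upload (id 5, depends_on=2, lev 2).
Iteration 3: join on id=2 -> rollback (id 2, depends_on=1, lev 3).
Iteration 4: join on id=1 -> lint (id 1, depends_on=NULL, lev 4).
Iteration 5: depends_on is NULL; no match; recursion stops.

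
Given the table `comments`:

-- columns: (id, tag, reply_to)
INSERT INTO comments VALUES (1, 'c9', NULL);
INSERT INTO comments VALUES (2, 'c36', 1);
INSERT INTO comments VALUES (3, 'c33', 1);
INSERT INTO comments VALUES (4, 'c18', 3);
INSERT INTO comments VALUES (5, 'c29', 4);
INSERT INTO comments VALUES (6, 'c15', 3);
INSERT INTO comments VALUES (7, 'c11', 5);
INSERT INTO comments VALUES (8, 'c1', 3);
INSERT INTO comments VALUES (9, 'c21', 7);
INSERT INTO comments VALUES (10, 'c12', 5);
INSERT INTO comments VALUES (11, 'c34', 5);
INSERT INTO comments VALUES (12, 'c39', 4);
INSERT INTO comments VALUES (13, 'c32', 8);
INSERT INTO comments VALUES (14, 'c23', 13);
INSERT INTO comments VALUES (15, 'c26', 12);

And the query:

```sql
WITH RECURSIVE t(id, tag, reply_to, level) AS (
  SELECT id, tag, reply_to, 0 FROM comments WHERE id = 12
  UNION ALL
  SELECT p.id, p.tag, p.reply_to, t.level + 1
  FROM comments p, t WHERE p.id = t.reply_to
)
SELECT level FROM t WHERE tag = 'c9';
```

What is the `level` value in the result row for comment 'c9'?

3

Base: id=12 (c39), reply_to=4, level 0.
Iteration 1: join on id=4 -> c18 (id 4, reply_to=3, level 1).
Iteration 2: join on id=3 -> c33 (id 3, reply_to=1, level 2).
Iteration 3: join on id=1 -> c9 (id 1, reply_to=NULL, level 3).
Iteration 4: reply_to is NULL; no match; recursion stops.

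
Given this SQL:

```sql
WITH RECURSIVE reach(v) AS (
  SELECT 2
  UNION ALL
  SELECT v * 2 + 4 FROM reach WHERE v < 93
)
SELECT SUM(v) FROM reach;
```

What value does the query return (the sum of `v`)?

354

Base: v=2.
Iteration 1: 2 < 93 holds -> v = 2 * 2 + 4 = 8.
Iteration 2: 8 < 93 holds -> v = 8 * 2 + 4 = 20.
Iteration 3: 20 < 93 holds -> v = 20 * 2 + 4 = 44.
Iteration 4: 44 < 93 holds -> v = 44 * 2 + 4 = 92.
Iteration 5: 92 < 93 holds -> v = 92 * 2 + 4 = 188.
Iteration 6: 188 < 93 fails; recursion stops.
SUM(v) = 2 + 8 + 20 + 44 + 92 + 188 = 354.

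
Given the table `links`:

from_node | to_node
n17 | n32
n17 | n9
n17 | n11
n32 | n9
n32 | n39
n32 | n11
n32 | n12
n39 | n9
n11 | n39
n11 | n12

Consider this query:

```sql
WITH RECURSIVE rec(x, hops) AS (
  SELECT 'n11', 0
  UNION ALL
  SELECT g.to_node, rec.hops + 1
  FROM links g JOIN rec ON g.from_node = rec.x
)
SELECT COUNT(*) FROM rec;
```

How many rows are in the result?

Base: (n11, hops=0).
Iteration 1: edges from {n11} -> (n12, hops=1), (n39, hops=1).
Iteration 2: edges from {n12,n39} -> (n9, hops=2).
Iteration 3: no outgoing edges from {n9}; recursion stops.
Total rows emitted: 4.

4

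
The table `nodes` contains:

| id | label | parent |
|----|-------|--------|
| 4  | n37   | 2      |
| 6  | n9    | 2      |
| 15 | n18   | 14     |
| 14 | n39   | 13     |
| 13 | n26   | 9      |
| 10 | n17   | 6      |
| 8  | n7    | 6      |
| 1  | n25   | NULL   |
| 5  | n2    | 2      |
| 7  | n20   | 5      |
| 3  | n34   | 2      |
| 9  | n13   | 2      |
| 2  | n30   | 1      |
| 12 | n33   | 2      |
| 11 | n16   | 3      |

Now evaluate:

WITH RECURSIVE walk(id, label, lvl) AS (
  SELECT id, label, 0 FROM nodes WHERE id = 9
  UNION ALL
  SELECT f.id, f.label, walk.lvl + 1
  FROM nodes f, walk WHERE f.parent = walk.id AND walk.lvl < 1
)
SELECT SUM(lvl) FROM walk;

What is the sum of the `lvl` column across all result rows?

1

Base: id=9 (n13) at lvl 0.
Iteration 1: rows with parent in {9} -> n26 (id 13, lvl 1).
Iteration 2: lvl < 1 fails for all current rows; recursion stops.
SUM(lvl) = 0 + 1 = 1.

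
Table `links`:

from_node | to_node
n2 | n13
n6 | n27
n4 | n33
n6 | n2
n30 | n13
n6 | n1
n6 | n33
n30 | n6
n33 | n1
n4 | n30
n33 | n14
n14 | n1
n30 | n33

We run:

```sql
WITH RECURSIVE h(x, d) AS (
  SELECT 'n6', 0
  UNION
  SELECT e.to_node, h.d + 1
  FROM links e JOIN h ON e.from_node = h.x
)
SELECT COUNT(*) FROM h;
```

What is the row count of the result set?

9

Base: (n6, d=0).
Iteration 1: edges from {n6} -> (n1, d=1), (n2, d=1), (n27, d=1), (n33, d=1).
Iteration 2: edges from {n1,n2,n27,n33} -> (n1, d=2), (n13, d=2), (n14, d=2).
Iteration 3: edges from {n1,n13,n14} -> (n1, d=3).
Iteration 4: no outgoing edges from {n1}; recursion stops.
Total rows emitted: 9.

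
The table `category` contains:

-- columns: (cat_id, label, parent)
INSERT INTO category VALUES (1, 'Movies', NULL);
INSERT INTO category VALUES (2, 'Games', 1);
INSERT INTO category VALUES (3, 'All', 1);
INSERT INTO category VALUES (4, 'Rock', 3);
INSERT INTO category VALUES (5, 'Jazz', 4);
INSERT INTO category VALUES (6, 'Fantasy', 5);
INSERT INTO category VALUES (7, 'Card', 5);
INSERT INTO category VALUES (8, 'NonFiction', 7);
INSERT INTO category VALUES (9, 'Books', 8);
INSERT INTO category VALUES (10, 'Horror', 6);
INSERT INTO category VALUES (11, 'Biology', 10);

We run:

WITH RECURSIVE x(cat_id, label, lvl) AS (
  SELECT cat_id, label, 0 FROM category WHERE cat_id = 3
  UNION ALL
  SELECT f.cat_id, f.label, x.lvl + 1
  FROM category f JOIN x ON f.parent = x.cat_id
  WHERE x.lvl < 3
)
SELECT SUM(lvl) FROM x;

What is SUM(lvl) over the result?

9

Base: cat_id=3 (All) at lvl 0.
Iteration 1: rows with parent in {3} -> Rock (id 4, lvl 1).
Iteration 2: rows with parent in {4} -> Jazz (id 5, lvl 2).
Iteration 3: rows with parent in {5} -> Fantasy (id 6, lvl 3), Card (id 7, lvl 3).
Iteration 4: lvl < 3 fails for all current rows; recursion stops.
SUM(lvl) = 0 + 1 + 2 + 3 + 3 = 9.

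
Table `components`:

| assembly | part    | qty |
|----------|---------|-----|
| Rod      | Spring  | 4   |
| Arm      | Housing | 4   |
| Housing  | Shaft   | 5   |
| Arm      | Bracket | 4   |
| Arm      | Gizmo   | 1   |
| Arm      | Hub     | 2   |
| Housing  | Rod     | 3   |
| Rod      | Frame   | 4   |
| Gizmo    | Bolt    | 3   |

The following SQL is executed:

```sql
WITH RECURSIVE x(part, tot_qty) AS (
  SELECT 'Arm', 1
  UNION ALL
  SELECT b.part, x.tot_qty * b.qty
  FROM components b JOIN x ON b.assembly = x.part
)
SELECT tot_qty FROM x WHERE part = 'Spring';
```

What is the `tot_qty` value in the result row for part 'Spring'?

48

Base: (Arm, tot_qty=1).
Iteration 1: components of {Arm} -> Bracket = 1*4 = 4, Gizmo = 1*1 = 1, Housing = 1*4 = 4, Hub = 1*2 = 2.
Iteration 2: components of {Bracket,Gizmo,Housing,Hub} -> Bolt = 1*3 = 3, Rod = 4*3 = 12, Shaft = 4*5 = 20.
Iteration 3: components of {Bolt,Rod,Shaft} -> Frame = 12*4 = 48, Spring = 12*4 = 48.
Iteration 4: no further components; recursion stops.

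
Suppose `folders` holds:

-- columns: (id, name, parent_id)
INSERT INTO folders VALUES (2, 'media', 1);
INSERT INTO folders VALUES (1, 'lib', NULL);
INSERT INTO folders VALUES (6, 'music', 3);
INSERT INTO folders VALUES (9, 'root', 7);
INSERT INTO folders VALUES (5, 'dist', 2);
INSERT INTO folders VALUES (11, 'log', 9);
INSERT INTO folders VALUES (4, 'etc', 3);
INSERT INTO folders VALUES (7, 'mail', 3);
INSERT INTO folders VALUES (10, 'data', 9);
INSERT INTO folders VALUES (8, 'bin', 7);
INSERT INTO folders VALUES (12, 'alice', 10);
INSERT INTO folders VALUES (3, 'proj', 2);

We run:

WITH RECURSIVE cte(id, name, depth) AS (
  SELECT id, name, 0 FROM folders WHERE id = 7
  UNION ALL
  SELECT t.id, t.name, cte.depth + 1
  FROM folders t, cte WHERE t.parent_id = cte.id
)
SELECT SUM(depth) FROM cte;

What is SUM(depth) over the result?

9

Base: id=7 (mail) at depth 0.
Iteration 1: rows with parent_id in {7} -> bin (id 8, depth 1), root (id 9, depth 1).
Iteration 2: rows with parent_id in {8,9} -> data (id 10, depth 2), log (id 11, depth 2).
Iteration 3: rows with parent_id in {10,11} -> alice (id 12, depth 3).
Iteration 4: no rows with parent_id in {12}; recursion stops.
SUM(depth) = 0 + 1 + 1 + 2 + 2 + 3 = 9.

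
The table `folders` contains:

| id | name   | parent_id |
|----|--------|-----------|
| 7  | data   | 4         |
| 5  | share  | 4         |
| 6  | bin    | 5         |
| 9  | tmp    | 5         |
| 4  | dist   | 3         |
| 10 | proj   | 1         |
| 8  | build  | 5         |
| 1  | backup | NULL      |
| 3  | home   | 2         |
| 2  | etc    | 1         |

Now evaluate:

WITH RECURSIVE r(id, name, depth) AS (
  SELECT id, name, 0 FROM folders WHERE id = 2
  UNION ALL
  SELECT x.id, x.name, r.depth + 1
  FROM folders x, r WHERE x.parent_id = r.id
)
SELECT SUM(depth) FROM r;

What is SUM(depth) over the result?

21

Base: id=2 (etc) at depth 0.
Iteration 1: rows with parent_id in {2} -> home (id 3, depth 1).
Iteration 2: rows with parent_id in {3} -> dist (id 4, depth 2).
Iteration 3: rows with parent_id in {4} -> share (id 5, depth 3), data (id 7, depth 3).
Iteration 4: rows with parent_id in {5,7} -> bin (id 6, depth 4), build (id 8, depth 4), tmp (id 9, depth 4).
Iteration 5: no rows with parent_id in {6,8,9}; recursion stops.
SUM(depth) = 0 + 1 + 2 + 3 + 3 + 4 + 4 + 4 = 21.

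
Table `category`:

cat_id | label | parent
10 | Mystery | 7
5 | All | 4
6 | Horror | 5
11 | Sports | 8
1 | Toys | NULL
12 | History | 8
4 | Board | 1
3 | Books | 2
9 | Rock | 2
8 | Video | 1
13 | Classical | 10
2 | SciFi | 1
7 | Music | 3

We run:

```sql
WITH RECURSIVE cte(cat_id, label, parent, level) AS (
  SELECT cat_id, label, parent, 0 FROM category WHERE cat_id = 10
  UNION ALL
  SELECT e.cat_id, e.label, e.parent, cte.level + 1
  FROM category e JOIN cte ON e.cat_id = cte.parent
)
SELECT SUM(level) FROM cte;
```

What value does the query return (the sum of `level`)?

Base: cat_id=10 (Mystery), parent=7, level 0.
Iteration 1: join on cat_id=7 -> Music (id 7, parent=3, level 1).
Iteration 2: join on cat_id=3 -> Books (id 3, parent=2, level 2).
Iteration 3: join on cat_id=2 -> SciFi (id 2, parent=1, level 3).
Iteration 4: join on cat_id=1 -> Toys (id 1, parent=NULL, level 4).
Iteration 5: parent is NULL; no match; recursion stops.
SUM(level) = 0 + 1 + 2 + 3 + 4 = 10.

10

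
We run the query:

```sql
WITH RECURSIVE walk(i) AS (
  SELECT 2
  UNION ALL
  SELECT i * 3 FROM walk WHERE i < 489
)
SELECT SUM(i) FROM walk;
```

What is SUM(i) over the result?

Base: i=2.
Iteration 1: 2 < 489 holds -> i = 2 * 3 = 6.
Iteration 2: 6 < 489 holds -> i = 6 * 3 = 18.
Iteration 3: 18 < 489 holds -> i = 18 * 3 = 54.
Iteration 4: 54 < 489 holds -> i = 54 * 3 = 162.
Iteration 5: 162 < 489 holds -> i = 162 * 3 = 486.
Iteration 6: 486 < 489 holds -> i = 486 * 3 = 1458.
Iteration 7: 1458 < 489 fails; recursion stops.
SUM(i) = 2 + 6 + 18 + 54 + 162 + 486 + 1458 = 2186.

2186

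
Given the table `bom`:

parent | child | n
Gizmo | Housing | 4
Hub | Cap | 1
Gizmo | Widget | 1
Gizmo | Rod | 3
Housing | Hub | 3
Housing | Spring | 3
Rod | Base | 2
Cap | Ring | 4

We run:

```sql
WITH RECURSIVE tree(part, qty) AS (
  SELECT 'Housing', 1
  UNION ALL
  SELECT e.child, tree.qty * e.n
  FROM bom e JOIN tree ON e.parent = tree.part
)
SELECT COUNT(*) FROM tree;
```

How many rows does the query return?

5

Base: (Housing, qty=1).
Iteration 1: components of {Housing} -> Hub = 1*3 = 3, Spring = 1*3 = 3.
Iteration 2: components of {Hub,Spring} -> Cap = 3*1 = 3.
Iteration 3: components of {Cap} -> Ring = 3*4 = 12.
Iteration 4: no further components; recursion stops.
Total rows emitted: 5.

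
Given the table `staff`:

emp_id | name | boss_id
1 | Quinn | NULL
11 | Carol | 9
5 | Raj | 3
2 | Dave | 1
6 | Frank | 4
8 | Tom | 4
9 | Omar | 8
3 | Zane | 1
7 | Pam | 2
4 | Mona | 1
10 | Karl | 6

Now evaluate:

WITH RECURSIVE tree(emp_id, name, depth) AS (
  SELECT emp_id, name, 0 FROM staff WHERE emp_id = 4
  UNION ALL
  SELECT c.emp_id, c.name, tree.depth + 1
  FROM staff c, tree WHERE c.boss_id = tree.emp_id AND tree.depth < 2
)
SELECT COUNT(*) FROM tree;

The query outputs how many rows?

Base: emp_id=4 (Mona) at depth 0.
Iteration 1: rows with boss_id in {4} -> Frank (id 6, depth 1), Tom (id 8, depth 1).
Iteration 2: rows with boss_id in {6,8} -> Omar (id 9, depth 2), Karl (id 10, depth 2).
Iteration 3: depth < 2 fails for all current rows; recursion stops.
Total rows emitted: 5.

5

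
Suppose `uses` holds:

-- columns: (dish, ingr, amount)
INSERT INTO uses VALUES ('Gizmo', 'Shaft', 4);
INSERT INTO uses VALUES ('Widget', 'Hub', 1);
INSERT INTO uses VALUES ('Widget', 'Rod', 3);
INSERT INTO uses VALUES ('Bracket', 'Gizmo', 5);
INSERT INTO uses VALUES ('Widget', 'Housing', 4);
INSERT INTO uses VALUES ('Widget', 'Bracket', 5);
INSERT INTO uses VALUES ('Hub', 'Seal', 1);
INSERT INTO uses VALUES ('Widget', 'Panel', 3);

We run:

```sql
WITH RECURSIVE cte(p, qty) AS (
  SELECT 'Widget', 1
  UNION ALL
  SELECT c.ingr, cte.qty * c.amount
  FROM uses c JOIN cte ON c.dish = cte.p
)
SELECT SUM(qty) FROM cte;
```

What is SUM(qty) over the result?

143

Base: (Widget, qty=1).
Iteration 1: components of {Widget} -> Bracket = 1*5 = 5, Housing = 1*4 = 4, Hub = 1*1 = 1, Panel = 1*3 = 3, Rod = 1*3 = 3.
Iteration 2: components of {Bracket,Housing,Hub,Panel,Rod} -> Gizmo = 5*5 = 25, Seal = 1*1 = 1.
Iteration 3: components of {Gizmo,Seal} -> Shaft = 25*4 = 100.
Iteration 4: no further components; recursion stops.
SUM(qty) = 1 + 4 + 5 + 3 + 1 + 3 + 25 + 1 + 100 = 143.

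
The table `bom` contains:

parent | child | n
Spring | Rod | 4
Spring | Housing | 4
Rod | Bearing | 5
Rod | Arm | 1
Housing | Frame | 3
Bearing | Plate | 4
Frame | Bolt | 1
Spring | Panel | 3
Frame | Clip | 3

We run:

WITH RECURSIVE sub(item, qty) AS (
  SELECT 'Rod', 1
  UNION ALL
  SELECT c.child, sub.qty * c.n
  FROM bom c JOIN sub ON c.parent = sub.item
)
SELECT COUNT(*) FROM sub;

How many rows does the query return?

Base: (Rod, qty=1).
Iteration 1: components of {Rod} -> Arm = 1*1 = 1, Bearing = 1*5 = 5.
Iteration 2: components of {Arm,Bearing} -> Plate = 5*4 = 20.
Iteration 3: no further components; recursion stops.
Total rows emitted: 4.

4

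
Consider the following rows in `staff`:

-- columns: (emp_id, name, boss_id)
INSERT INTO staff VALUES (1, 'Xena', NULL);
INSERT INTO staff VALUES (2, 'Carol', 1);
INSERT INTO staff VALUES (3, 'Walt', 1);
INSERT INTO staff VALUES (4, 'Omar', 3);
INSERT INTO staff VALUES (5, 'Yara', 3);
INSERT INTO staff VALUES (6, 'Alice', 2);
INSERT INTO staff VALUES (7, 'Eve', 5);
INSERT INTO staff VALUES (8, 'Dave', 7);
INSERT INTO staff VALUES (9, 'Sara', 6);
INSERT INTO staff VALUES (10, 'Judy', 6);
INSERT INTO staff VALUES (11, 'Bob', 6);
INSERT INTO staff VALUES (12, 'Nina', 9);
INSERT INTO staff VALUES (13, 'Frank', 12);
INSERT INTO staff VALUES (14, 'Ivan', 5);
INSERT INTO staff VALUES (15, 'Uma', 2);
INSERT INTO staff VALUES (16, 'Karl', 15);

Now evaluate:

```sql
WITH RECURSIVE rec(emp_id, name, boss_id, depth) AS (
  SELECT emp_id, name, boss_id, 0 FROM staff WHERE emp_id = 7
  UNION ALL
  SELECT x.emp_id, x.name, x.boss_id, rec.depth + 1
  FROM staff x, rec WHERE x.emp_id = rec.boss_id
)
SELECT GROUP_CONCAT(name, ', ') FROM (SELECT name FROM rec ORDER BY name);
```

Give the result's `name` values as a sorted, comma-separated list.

Base: emp_id=7 (Eve), boss_id=5, depth 0.
Iteration 1: join on emp_id=5 -> Yara (id 5, boss_id=3, depth 1).
Iteration 2: join on emp_id=3 -> Walt (id 3, boss_id=1, depth 2).
Iteration 3: join on emp_id=1 -> Xena (id 1, boss_id=NULL, depth 3).
Iteration 4: boss_id is NULL; no match; recursion stops.

Eve, Walt, Xena, Yara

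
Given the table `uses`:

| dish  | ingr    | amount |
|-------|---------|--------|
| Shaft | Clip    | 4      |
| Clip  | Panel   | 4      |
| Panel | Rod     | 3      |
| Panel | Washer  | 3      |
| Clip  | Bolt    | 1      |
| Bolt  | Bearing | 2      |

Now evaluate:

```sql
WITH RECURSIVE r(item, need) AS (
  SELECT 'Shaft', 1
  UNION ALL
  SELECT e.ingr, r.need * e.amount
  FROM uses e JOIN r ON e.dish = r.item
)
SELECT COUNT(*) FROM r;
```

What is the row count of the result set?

Base: (Shaft, need=1).
Iteration 1: components of {Shaft} -> Clip = 1*4 = 4.
Iteration 2: components of {Clip} -> Bolt = 4*1 = 4, Panel = 4*4 = 16.
Iteration 3: components of {Bolt,Panel} -> Bearing = 4*2 = 8, Rod = 16*3 = 48, Washer = 16*3 = 48.
Iteration 4: no further components; recursion stops.
Total rows emitted: 7.

7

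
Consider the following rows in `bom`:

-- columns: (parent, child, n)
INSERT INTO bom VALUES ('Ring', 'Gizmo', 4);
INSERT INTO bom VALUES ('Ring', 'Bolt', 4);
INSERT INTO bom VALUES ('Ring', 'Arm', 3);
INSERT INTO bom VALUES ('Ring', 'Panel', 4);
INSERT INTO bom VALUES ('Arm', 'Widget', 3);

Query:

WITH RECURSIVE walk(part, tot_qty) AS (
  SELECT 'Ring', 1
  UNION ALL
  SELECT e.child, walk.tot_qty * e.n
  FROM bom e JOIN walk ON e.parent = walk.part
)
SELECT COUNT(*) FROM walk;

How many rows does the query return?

Base: (Ring, tot_qty=1).
Iteration 1: components of {Ring} -> Arm = 1*3 = 3, Bolt = 1*4 = 4, Gizmo = 1*4 = 4, Panel = 1*4 = 4.
Iteration 2: components of {Arm,Bolt,Gizmo,Panel} -> Widget = 3*3 = 9.
Iteration 3: no further components; recursion stops.
Total rows emitted: 6.

6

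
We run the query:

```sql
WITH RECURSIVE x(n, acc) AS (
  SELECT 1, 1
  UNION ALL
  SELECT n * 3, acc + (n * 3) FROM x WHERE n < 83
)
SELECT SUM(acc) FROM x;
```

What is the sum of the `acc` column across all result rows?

Base: n=1, acc=1.
Iteration 1: 1 < 83 holds -> n = 1 * 3 = 3, acc = 1 + 3 = 4.
Iteration 2: 3 < 83 holds -> n = 3 * 3 = 9, acc = 4 + 9 = 13.
Iteration 3: 9 < 83 holds -> n = 9 * 3 = 27, acc = 13 + 27 = 40.
Iteration 4: 27 < 83 holds -> n = 27 * 3 = 81, acc = 40 + 81 = 121.
Iteration 5: 81 < 83 holds -> n = 81 * 3 = 243, acc = 121 + 243 = 364.
Iteration 6: 243 < 83 fails; recursion stops.
SUM(acc) = 1 + 4 + 13 + 40 + 121 + 364 = 543.

543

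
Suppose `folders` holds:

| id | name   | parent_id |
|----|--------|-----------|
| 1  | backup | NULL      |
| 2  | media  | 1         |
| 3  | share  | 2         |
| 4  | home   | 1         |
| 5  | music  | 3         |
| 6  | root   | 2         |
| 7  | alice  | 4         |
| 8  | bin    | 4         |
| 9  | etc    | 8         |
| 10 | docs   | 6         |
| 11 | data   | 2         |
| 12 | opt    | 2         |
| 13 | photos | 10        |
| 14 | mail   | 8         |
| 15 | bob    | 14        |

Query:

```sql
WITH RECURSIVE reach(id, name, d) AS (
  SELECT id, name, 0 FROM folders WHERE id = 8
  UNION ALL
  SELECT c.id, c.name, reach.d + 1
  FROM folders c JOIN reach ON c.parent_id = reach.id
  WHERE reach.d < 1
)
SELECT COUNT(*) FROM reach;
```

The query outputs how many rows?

Base: id=8 (bin) at d 0.
Iteration 1: rows with parent_id in {8} -> etc (id 9, d 1), mail (id 14, d 1).
Iteration 2: d < 1 fails for all current rows; recursion stops.
Total rows emitted: 3.

3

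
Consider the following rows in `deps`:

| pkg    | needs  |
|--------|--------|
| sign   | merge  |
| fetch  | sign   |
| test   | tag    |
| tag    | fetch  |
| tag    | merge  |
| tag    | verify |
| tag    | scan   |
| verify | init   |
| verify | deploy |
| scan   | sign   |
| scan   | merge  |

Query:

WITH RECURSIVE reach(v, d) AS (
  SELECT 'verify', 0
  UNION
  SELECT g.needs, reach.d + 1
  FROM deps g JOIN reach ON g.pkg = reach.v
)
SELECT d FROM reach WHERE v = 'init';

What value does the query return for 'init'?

1

Base: (verify, d=0).
Iteration 1: edges from {verify} -> (deploy, d=1), (init, d=1).
Iteration 2: no outgoing edges from {deploy,init}; recursion stops.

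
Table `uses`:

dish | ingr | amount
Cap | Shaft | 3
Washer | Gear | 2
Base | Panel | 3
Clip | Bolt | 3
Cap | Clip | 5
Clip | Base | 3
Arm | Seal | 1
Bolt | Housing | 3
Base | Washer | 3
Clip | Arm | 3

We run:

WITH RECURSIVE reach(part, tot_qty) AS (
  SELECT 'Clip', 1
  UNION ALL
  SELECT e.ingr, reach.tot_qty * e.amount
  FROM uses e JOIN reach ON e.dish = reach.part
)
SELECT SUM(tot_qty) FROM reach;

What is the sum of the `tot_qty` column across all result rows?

Base: (Clip, tot_qty=1).
Iteration 1: components of {Clip} -> Arm = 1*3 = 3, Base = 1*3 = 3, Bolt = 1*3 = 3.
Iteration 2: components of {Arm,Base,Bolt} -> Housing = 3*3 = 9, Panel = 3*3 = 9, Seal = 3*1 = 3, Washer = 3*3 = 9.
Iteration 3: components of {Housing,Panel,Seal,Washer} -> Gear = 9*2 = 18.
Iteration 4: no further components; recursion stops.
SUM(tot_qty) = 1 + 3 + 3 + 3 + 3 + 9 + 9 + 9 + 18 = 58.

58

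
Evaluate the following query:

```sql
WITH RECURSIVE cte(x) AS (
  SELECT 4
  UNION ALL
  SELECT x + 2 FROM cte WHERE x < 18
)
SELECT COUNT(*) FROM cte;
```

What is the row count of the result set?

8

Base: x=4.
Iteration 1: 4 < 18 holds -> x = 4 + 2 = 6.
Iteration 2: 6 < 18 holds -> x = 6 + 2 = 8.
Iteration 3: 8 < 18 holds -> x = 8 + 2 = 10.
Iteration 4: 10 < 18 holds -> x = 10 + 2 = 12.
Iteration 5: 12 < 18 holds -> x = 12 + 2 = 14.
Iteration 6: 14 < 18 holds -> x = 14 + 2 = 16.
Iteration 7: 16 < 18 holds -> x = 16 + 2 = 18.
Iteration 8: 18 < 18 fails; recursion stops.
Total rows emitted: 8.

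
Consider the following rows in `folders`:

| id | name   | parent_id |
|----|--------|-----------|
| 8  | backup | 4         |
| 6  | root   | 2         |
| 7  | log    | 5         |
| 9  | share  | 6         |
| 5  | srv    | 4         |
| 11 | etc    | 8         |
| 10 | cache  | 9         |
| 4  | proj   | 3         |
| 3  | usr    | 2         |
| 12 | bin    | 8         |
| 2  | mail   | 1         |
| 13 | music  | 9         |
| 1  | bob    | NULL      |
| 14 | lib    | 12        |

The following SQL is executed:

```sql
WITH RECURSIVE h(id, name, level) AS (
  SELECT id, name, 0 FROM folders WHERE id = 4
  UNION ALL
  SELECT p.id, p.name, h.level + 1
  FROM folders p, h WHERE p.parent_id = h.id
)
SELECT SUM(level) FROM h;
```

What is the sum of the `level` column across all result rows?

11

Base: id=4 (proj) at level 0.
Iteration 1: rows with parent_id in {4} -> srv (id 5, level 1), backup (id 8, level 1).
Iteration 2: rows with parent_id in {5,8} -> log (id 7, level 2), etc (id 11, level 2), bin (id 12, level 2).
Iteration 3: rows with parent_id in {7,11,12} -> lib (id 14, level 3).
Iteration 4: no rows with parent_id in {14}; recursion stops.
SUM(level) = 0 + 1 + 1 + 2 + 2 + 2 + 3 = 11.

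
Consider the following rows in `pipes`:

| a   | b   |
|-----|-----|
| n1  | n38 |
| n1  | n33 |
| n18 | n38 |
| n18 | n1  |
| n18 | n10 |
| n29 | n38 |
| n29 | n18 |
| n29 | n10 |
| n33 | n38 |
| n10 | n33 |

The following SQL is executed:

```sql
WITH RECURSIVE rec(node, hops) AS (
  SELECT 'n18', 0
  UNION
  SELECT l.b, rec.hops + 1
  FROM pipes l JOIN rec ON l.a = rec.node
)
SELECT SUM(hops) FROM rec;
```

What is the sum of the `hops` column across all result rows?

Base: (n18, hops=0).
Iteration 1: edges from {n18} -> (n1, hops=1), (n10, hops=1), (n38, hops=1).
Iteration 2: edges from {n1,n10,n38} -> (n33, hops=2), (n38, hops=2). [UNION drops 1 duplicate row(s)]
Iteration 3: edges from {n33,n38} -> (n38, hops=3).
Iteration 4: no outgoing edges from {n38}; recursion stops.
SUM(hops) = 0 + 1 + 1 + 1 + 2 + 2 + 3 = 10.

10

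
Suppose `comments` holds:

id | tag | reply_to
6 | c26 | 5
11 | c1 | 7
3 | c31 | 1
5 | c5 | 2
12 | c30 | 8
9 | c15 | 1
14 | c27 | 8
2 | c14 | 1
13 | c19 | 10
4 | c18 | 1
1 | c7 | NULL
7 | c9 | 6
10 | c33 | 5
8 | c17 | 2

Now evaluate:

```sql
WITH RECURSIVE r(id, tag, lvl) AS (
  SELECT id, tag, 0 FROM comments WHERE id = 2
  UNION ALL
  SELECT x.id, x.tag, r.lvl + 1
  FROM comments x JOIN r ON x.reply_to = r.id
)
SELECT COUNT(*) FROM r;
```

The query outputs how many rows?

10

Base: id=2 (c14) at lvl 0.
Iteration 1: rows with reply_to in {2} -> c5 (id 5, lvl 1), c17 (id 8, lvl 1).
Iteration 2: rows with reply_to in {5,8} -> c26 (id 6, lvl 2), c33 (id 10, lvl 2), c30 (id 12, lvl 2), c27 (id 14, lvl 2).
Iteration 3: rows with reply_to in {6,10,12,14} -> c9 (id 7, lvl 3), c19 (id 13, lvl 3).
Iteration 4: rows with reply_to in {7,13} -> c1 (id 11, lvl 4).
Iteration 5: no rows with reply_to in {11}; recursion stops.
Total rows emitted: 10.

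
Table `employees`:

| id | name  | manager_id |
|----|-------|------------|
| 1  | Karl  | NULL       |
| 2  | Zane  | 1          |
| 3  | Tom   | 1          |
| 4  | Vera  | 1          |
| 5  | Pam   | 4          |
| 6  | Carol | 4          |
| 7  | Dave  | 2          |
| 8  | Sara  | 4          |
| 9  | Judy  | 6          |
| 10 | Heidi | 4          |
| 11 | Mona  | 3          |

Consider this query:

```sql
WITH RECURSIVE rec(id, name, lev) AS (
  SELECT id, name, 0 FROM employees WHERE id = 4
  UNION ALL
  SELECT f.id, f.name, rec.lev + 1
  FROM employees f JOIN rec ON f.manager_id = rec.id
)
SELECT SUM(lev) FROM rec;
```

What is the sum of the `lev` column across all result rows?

Base: id=4 (Vera) at lev 0.
Iteration 1: rows with manager_id in {4} -> Pam (id 5, lev 1), Carol (id 6, lev 1), Sara (id 8, lev 1), Heidi (id 10, lev 1).
Iteration 2: rows with manager_id in {5,6,8,10} -> Judy (id 9, lev 2).
Iteration 3: no rows with manager_id in {9}; recursion stops.
SUM(lev) = 0 + 1 + 1 + 1 + 1 + 2 = 6.

6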